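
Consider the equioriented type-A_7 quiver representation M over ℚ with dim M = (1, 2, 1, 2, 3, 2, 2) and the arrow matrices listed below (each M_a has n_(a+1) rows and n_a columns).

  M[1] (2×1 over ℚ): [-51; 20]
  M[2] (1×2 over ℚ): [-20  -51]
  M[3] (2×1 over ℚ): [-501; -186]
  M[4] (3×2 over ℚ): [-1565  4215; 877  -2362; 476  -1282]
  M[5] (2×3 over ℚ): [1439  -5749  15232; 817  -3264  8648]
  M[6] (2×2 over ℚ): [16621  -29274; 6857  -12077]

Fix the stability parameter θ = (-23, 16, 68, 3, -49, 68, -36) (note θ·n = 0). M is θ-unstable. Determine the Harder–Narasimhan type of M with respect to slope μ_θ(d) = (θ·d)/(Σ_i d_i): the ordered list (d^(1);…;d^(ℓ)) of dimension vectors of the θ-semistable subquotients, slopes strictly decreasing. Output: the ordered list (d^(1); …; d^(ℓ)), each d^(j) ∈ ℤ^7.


Barcode: M ≅ I[1,2], I[2,7], I[4,7], I[5,5]. HN layers by μ_θ (4 steps, strictly decreasing):
  μ^(1)=16; μ^(2)=19/2; μ^(3)=-23; μ^(4)=-49

((0, 1, 0, 0, 0, 2, 2); (0, 1, 1, 1, 1, 0, 0); (1, 0, 0, 1, 1, 0, 0); (0, 0, 0, 0, 1, 0, 0))


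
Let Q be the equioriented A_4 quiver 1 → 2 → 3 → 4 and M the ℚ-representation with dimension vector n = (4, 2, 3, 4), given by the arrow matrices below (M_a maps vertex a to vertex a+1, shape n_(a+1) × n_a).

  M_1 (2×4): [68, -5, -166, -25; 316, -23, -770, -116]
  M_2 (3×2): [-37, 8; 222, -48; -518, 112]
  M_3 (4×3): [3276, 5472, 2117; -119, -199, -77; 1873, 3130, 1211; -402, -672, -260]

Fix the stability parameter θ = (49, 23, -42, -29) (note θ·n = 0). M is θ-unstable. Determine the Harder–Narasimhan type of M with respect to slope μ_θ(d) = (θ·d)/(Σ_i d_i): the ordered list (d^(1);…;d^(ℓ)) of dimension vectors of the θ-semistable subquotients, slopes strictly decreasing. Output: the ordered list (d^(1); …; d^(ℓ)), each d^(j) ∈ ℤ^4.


Via rank(M_{q-1}∘⋯∘M_p): M ≅ I[1,1]^2, I[1,2], I[1,4], I[3,4]^2, I[4,4].
μ_θ-semistable layers: μ^(1)=49; μ^(2)=36; μ^(3)=1/4; μ^(4)=-29; μ^(5)=-42

((2, 0, 0, 0); (1, 1, 0, 0); (1, 1, 1, 1); (0, 0, 0, 3); (0, 0, 2, 0))


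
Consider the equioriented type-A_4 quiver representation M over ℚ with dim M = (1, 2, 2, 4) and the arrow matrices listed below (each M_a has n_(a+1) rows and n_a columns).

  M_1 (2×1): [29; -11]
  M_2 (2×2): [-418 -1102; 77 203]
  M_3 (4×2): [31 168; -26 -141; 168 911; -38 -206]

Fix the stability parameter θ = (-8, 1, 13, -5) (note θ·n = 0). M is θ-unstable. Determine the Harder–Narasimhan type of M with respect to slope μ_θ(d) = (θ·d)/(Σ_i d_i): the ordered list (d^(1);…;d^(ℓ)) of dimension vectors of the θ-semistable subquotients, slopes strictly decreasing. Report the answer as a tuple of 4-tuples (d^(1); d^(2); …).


Barcode: M ≅ I[1,2], I[2,4], I[3,4], I[4,4]^2. HN layers by μ_θ (4 steps, strictly decreasing):
  μ^(1)=4; μ^(2)=1; μ^(3)=-5; μ^(4)=-8

((0, 0, 2, 2); (0, 2, 0, 0); (0, 0, 0, 2); (1, 0, 0, 0))


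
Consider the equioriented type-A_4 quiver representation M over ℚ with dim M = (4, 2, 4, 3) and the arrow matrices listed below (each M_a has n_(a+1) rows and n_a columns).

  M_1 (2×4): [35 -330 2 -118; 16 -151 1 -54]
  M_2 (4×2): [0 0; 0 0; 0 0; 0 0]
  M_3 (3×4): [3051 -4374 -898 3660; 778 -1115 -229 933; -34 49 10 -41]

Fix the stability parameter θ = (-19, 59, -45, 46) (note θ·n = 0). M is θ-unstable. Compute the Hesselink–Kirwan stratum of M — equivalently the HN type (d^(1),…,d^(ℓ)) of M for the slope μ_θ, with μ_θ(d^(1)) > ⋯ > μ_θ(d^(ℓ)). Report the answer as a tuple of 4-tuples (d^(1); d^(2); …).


Via rank(M_{q-1}∘⋯∘M_p): M ≅ I[1,1]^2, I[1,2]^2, I[3,3], I[3,4]^3.
μ_θ-semistable layers: μ^(1)=59; μ^(2)=46; μ^(3)=-19; μ^(4)=-45

((0, 2, 0, 0); (0, 0, 0, 3); (4, 0, 0, 0); (0, 0, 4, 0))


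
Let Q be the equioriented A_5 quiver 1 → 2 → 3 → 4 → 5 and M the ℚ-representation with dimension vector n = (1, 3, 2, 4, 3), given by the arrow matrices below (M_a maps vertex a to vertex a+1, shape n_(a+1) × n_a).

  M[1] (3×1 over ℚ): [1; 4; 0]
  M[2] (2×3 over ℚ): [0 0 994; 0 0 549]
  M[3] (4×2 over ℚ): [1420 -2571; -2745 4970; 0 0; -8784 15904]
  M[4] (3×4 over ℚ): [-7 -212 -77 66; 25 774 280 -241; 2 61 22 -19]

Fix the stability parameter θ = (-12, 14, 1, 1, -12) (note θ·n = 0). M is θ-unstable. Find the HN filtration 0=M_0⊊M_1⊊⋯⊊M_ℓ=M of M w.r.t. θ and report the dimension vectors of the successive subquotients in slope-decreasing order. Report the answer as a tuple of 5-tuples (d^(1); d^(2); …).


Interval decomposition of M: I[1,2], I[2,2], I[2,5], I[3,5], I[4,4], I[4,5].
HN type (ℓ=5): μ^(1)=14; μ^(2)=1; μ^(3)=-10/3; μ^(4)=-11/2; μ^(5)=-12

((0, 2, 0, 0, 0); (0, 1, 1, 2, 1); (0, 0, 1, 1, 1); (0, 0, 0, 1, 1); (1, 0, 0, 0, 0))


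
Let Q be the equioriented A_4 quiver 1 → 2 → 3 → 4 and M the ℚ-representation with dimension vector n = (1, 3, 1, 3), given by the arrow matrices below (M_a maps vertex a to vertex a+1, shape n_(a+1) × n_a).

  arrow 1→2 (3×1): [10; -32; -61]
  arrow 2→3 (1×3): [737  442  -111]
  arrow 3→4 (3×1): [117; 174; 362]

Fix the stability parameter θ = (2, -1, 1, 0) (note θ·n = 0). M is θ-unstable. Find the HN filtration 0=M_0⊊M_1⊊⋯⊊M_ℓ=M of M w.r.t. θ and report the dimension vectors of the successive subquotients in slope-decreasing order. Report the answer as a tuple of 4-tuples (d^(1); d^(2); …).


Via rank(M_{q-1}∘⋯∘M_p): M ≅ I[1,4], I[2,2]^2, I[4,4]^2.
μ_θ-semistable layers: μ^(1)=1/2; μ^(2)=0; μ^(3)=-1

((1, 1, 1, 1); (0, 0, 0, 2); (0, 2, 0, 0))


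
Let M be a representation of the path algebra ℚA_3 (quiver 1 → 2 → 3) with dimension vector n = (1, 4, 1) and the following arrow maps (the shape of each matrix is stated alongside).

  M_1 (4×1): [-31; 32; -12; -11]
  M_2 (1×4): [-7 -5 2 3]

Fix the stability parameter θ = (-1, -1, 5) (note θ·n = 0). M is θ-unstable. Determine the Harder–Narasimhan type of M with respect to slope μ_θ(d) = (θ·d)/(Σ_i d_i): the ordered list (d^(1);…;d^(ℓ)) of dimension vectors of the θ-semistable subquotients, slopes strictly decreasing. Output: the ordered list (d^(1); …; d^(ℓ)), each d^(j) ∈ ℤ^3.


Barcode: M ≅ I[1,2], I[2,2]^2, I[2,3]. HN layers by μ_θ (2 steps, strictly decreasing):
  μ^(1)=5; μ^(2)=-1

((0, 0, 1); (1, 4, 0))


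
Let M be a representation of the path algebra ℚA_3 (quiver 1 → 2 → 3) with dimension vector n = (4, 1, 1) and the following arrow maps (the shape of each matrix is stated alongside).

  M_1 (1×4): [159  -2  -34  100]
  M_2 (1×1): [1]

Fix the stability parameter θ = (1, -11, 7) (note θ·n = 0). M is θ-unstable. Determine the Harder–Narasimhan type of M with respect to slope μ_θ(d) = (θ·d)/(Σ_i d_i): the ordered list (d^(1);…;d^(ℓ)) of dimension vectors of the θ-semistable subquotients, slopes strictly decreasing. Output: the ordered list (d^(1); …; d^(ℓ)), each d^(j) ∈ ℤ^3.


Via rank(M_{q-1}∘⋯∘M_p): M ≅ I[1,1]^3, I[1,3].
μ_θ-semistable layers: μ^(1)=7; μ^(2)=1; μ^(3)=-5

((0, 0, 1); (3, 0, 0); (1, 1, 0))


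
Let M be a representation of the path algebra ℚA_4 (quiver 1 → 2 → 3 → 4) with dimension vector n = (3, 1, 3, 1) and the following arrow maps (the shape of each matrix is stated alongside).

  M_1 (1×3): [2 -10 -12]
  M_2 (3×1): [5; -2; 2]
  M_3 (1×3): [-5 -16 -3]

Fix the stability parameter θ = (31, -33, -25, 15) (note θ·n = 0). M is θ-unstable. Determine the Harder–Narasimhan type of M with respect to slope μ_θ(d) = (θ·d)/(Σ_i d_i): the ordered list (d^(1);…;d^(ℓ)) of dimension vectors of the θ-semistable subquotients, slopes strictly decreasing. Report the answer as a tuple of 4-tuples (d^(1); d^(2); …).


Via rank(M_{q-1}∘⋯∘M_p): M ≅ I[1,1]^2, I[1,4], I[3,3]^2.
μ_θ-semistable layers: μ^(1)=31; μ^(2)=15; μ^(3)=-9; μ^(4)=-25

((2, 0, 0, 0); (0, 0, 0, 1); (1, 1, 1, 0); (0, 0, 2, 0))


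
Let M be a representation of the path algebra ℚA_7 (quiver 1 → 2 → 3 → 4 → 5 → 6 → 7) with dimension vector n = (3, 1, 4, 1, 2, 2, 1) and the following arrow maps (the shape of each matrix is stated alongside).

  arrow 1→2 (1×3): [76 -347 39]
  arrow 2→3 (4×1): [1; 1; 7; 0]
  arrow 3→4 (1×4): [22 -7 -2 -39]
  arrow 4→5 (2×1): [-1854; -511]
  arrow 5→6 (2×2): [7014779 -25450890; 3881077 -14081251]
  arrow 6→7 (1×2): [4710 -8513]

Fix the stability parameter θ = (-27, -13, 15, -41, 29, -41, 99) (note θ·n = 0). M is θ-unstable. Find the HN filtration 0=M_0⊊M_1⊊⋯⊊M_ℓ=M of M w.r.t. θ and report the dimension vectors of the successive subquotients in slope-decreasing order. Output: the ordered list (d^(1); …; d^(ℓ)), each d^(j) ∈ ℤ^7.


Interval decomposition of M: I[1,1]^2, I[1,7], I[3,3]^3, I[5,6].
HN type (ℓ=5): μ^(1)=99; μ^(2)=15; μ^(3)=-6; μ^(4)=-13; μ^(5)=-27

((0, 0, 0, 0, 0, 0, 1); (0, 0, 3, 0, 0, 0, 0); (0, 0, 0, 0, 2, 2, 0); (0, 1, 1, 1, 0, 0, 0); (3, 0, 0, 0, 0, 0, 0))


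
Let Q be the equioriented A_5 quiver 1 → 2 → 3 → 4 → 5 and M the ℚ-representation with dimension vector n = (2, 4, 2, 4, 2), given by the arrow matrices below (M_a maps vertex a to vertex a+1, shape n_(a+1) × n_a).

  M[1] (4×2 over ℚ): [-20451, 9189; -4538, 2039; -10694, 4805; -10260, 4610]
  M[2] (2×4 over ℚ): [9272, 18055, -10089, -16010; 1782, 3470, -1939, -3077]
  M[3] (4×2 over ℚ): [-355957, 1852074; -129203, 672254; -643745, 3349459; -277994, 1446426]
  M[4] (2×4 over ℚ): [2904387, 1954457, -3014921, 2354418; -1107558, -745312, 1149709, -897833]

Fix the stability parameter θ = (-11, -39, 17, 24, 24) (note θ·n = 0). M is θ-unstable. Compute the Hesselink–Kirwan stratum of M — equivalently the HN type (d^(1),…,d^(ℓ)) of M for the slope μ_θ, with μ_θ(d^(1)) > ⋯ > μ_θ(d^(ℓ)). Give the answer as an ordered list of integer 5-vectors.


Via rank(M_{q-1}∘⋯∘M_p): M ≅ I[1,2], I[1,5], I[2,2], I[2,5], I[4,4]^2.
μ_θ-semistable layers: μ^(1)=24; μ^(2)=17; μ^(3)=-25; μ^(4)=-39

((0, 0, 0, 4, 2); (0, 0, 2, 0, 0); (2, 2, 0, 0, 0); (0, 2, 0, 0, 0))


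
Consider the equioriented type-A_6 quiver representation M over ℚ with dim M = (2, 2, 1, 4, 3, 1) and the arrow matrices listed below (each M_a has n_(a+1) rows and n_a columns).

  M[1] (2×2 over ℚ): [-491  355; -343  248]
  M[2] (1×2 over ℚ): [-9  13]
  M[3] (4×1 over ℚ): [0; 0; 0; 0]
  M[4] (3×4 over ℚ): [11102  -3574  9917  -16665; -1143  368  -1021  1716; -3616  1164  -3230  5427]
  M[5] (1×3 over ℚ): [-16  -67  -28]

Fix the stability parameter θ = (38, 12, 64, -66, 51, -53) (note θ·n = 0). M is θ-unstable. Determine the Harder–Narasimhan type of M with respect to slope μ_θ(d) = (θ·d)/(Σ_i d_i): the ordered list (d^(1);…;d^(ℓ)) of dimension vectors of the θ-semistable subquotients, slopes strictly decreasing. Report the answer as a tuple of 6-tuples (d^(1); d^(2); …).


Barcode: M ≅ I[1,2], I[1,3], I[4,4], I[4,5]^2, I[4,6]. HN layers by μ_θ (5 steps, strictly decreasing):
  μ^(1)=64; μ^(2)=51; μ^(3)=25; μ^(4)=-1; μ^(5)=-66

((0, 0, 1, 0, 0, 0); (0, 0, 0, 0, 2, 0); (2, 2, 0, 0, 0, 0); (0, 0, 0, 0, 1, 1); (0, 0, 0, 4, 0, 0))


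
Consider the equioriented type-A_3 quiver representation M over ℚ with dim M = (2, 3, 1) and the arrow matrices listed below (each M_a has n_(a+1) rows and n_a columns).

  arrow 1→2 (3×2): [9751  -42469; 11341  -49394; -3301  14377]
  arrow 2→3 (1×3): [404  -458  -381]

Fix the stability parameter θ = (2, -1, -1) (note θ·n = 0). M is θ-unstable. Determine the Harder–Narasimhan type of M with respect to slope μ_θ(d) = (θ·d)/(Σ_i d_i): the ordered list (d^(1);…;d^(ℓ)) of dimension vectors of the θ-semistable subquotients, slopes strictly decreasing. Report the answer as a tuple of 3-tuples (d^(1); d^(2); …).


Barcode: M ≅ I[1,2], I[1,3], I[2,2]. HN layers by μ_θ (3 steps, strictly decreasing):
  μ^(1)=1/2; μ^(2)=0; μ^(3)=-1

((1, 1, 0); (1, 1, 1); (0, 1, 0))


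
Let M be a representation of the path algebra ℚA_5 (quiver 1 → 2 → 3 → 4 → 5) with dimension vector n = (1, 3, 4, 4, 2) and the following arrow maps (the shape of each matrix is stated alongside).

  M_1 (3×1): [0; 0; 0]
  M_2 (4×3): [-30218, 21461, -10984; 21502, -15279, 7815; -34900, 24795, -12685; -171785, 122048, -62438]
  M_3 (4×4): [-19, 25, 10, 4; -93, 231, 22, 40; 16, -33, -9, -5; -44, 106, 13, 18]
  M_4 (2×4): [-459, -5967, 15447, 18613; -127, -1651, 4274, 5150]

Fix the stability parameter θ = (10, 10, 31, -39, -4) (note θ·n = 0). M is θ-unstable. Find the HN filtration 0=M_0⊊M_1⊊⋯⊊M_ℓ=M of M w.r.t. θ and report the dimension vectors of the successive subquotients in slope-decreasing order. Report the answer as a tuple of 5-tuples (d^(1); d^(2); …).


Interval decomposition of M: I[1,1], I[2,4], I[2,5]^2, I[3,4].
HN type (ℓ=4): μ^(1)=10; μ^(2)=2/3; μ^(3)=-1/2; μ^(4)=-4

((1, 0, 0, 0, 0); (0, 1, 1, 1, 0); (0, 2, 2, 2, 2); (0, 0, 1, 1, 0))


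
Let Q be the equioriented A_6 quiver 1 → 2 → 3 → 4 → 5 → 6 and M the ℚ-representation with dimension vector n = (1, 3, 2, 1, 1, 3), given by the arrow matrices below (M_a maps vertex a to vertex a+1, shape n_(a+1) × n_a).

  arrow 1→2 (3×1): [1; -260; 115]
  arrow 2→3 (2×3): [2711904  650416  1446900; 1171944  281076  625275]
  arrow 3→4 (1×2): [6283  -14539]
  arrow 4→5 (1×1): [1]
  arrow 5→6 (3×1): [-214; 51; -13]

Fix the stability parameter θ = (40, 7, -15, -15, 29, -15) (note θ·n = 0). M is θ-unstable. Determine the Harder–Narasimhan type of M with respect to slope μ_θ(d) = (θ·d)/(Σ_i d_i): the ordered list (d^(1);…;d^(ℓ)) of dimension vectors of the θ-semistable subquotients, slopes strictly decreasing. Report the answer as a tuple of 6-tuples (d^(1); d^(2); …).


Via rank(M_{q-1}∘⋯∘M_p): M ≅ I[1,6], I[2,2]^2, I[3,3], I[6,6]^2.
μ_θ-semistable layers: μ^(1)=7; μ^(2)=17/4; μ^(3)=-15

((0, 2, 0, 0, 1, 1); (1, 1, 1, 1, 0, 0); (0, 0, 1, 0, 0, 2))


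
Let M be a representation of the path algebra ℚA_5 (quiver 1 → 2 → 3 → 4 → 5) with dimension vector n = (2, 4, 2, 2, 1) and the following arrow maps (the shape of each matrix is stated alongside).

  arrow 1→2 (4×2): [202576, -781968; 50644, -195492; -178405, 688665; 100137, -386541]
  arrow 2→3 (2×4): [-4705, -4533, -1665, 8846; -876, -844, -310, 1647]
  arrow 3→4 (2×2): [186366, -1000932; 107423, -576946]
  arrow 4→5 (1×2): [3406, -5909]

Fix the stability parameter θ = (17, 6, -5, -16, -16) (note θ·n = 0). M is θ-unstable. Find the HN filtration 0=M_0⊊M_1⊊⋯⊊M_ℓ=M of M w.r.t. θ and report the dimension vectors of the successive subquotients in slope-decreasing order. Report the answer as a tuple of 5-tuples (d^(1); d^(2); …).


Via rank(M_{q-1}∘⋯∘M_p): M ≅ I[1,1], I[1,5], I[2,2]^2, I[2,3], I[4,4].
μ_θ-semistable layers: μ^(1)=17; μ^(2)=6; μ^(3)=1/2; μ^(4)=-14/5; μ^(5)=-16

((1, 0, 0, 0, 0); (0, 2, 0, 0, 0); (0, 1, 1, 0, 0); (1, 1, 1, 1, 1); (0, 0, 0, 1, 0))


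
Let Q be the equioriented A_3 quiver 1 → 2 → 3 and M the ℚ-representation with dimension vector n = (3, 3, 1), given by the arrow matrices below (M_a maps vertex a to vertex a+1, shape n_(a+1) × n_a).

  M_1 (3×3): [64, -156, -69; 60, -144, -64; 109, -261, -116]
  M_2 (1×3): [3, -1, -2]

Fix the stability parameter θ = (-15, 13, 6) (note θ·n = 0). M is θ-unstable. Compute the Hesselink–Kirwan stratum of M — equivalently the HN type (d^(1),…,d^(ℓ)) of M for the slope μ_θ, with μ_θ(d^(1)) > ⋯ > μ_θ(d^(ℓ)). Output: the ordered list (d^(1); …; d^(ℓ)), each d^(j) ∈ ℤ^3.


Via rank(M_{q-1}∘⋯∘M_p): M ≅ I[1,2]^2, I[1,3].
μ_θ-semistable layers: μ^(1)=13; μ^(2)=19/2; μ^(3)=-15

((0, 2, 0); (0, 1, 1); (3, 0, 0))


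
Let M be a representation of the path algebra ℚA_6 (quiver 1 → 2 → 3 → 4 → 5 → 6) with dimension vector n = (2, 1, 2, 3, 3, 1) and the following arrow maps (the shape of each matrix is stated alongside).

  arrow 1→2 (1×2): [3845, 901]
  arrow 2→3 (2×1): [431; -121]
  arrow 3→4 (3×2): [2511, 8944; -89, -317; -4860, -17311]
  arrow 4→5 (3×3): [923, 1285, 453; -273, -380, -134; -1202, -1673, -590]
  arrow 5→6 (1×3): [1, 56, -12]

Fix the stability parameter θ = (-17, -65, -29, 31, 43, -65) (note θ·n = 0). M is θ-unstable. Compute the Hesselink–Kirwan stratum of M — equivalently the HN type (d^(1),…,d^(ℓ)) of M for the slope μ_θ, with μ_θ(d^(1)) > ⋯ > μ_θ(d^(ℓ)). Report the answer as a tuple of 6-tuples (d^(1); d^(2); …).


Interval decomposition of M: I[1,1], I[1,5], I[3,5], I[4,6].
HN type (ℓ=6): μ^(1)=43; μ^(2)=31; μ^(3)=3; μ^(4)=-17; μ^(5)=-29; μ^(6)=-41

((0, 0, 0, 0, 2, 0); (0, 0, 0, 2, 0, 0); (0, 0, 0, 1, 1, 1); (1, 0, 0, 0, 0, 0); (0, 0, 2, 0, 0, 0); (1, 1, 0, 0, 0, 0))


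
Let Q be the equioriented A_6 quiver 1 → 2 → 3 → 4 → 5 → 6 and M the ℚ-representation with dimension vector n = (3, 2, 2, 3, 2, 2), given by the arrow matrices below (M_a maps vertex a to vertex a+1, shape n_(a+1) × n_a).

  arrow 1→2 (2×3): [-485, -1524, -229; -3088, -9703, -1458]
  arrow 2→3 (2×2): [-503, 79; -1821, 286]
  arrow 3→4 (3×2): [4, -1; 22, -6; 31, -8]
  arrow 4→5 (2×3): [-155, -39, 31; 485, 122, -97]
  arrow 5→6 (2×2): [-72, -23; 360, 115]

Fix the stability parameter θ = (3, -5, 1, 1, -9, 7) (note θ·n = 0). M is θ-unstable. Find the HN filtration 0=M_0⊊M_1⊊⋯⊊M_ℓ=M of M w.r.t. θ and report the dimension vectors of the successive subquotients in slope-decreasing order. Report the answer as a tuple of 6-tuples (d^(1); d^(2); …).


Barcode: M ≅ I[1,1], I[1,4], I[1,6], I[4,5], I[6,6]. HN layers by μ_θ (6 steps, strictly decreasing):
  μ^(1)=7; μ^(2)=3; μ^(3)=1; μ^(4)=-1; μ^(5)=-9/5; μ^(6)=-4

((0, 0, 0, 0, 0, 2); (1, 0, 0, 0, 0, 0); (0, 0, 1, 1, 0, 0); (1, 1, 0, 0, 0, 0); (1, 1, 1, 1, 1, 0); (0, 0, 0, 1, 1, 0))


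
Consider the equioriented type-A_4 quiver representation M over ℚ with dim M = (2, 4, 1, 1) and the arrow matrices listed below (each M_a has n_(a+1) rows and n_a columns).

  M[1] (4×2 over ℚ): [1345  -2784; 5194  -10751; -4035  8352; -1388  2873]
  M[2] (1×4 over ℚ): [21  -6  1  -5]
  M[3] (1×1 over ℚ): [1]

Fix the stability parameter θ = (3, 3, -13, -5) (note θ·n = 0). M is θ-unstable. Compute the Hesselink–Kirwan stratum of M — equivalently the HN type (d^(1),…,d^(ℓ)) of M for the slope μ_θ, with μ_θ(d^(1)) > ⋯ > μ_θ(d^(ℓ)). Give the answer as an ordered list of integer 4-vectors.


Barcode: M ≅ I[1,2], I[1,4], I[2,2]^2. HN layers by μ_θ (2 steps, strictly decreasing):
  μ^(1)=3; μ^(2)=-3

((1, 3, 0, 0); (1, 1, 1, 1))


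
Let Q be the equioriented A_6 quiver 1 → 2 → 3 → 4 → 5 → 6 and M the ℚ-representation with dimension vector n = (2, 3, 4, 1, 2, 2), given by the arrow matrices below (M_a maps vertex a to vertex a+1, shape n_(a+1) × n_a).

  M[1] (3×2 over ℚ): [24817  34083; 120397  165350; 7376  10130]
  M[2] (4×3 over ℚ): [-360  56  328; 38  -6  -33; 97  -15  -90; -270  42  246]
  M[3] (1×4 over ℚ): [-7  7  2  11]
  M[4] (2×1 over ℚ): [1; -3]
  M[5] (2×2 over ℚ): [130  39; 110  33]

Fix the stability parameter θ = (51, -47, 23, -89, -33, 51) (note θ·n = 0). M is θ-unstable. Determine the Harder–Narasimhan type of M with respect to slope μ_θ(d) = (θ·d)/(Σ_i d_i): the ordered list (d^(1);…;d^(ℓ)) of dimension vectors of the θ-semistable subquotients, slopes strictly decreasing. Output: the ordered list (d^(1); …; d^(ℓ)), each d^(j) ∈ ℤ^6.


Barcode: M ≅ I[1,2], I[1,3], I[2,6], I[3,3]^2, I[5,5], I[6,6]. HN layers by μ_θ (5 steps, strictly decreasing):
  μ^(1)=51; μ^(2)=23; μ^(3)=2; μ^(4)=-33; μ^(5)=-47

((0, 0, 0, 0, 0, 2); (0, 0, 3, 0, 0, 0); (2, 2, 0, 0, 0, 0); (0, 0, 1, 1, 2, 0); (0, 1, 0, 0, 0, 0))


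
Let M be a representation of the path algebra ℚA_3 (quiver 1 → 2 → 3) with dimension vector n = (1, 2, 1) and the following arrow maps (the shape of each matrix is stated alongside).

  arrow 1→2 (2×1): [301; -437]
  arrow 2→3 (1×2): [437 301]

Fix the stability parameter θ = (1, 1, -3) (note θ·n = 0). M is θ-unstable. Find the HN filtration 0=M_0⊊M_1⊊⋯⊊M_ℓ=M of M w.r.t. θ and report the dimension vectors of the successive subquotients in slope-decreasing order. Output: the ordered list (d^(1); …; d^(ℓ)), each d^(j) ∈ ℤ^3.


Barcode: M ≅ I[1,2], I[2,3]. HN layers by μ_θ (2 steps, strictly decreasing):
  μ^(1)=1; μ^(2)=-1

((1, 1, 0); (0, 1, 1))


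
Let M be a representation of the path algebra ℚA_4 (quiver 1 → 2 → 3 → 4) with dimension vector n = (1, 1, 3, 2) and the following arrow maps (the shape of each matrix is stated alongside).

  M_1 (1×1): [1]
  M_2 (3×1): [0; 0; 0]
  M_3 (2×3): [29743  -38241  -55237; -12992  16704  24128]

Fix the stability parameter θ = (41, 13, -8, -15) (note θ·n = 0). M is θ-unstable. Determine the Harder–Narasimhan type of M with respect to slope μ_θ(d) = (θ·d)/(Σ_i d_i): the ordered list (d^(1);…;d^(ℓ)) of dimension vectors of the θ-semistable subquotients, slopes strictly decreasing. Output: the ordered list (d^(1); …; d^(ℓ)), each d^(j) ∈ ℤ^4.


Via rank(M_{q-1}∘⋯∘M_p): M ≅ I[1,2], I[3,3]^2, I[3,4], I[4,4].
μ_θ-semistable layers: μ^(1)=27; μ^(2)=-8; μ^(3)=-23/2; μ^(4)=-15

((1, 1, 0, 0); (0, 0, 2, 0); (0, 0, 1, 1); (0, 0, 0, 1))


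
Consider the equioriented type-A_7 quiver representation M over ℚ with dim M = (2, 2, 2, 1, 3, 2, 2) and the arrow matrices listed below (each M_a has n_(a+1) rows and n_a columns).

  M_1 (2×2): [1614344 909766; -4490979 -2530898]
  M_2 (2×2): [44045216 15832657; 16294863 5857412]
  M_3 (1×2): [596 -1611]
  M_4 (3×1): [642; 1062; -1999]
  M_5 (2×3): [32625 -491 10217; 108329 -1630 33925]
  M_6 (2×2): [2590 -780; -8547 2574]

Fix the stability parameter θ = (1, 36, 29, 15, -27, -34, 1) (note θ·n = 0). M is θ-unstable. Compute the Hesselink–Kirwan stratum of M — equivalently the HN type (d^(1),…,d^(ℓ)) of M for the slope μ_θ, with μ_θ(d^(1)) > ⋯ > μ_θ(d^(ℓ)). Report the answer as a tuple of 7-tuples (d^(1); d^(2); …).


Interval decomposition of M: I[1,3], I[1,7], I[5,5], I[5,6], I[7,7].
HN type (ℓ=5): μ^(1)=65/2; μ^(2)=10/3; μ^(3)=1; μ^(4)=-27; μ^(5)=-61/2

((0, 1, 1, 0, 0, 0, 0); (0, 1, 1, 1, 1, 1, 1); (2, 0, 0, 0, 0, 0, 1); (0, 0, 0, 0, 1, 0, 0); (0, 0, 0, 0, 1, 1, 0))


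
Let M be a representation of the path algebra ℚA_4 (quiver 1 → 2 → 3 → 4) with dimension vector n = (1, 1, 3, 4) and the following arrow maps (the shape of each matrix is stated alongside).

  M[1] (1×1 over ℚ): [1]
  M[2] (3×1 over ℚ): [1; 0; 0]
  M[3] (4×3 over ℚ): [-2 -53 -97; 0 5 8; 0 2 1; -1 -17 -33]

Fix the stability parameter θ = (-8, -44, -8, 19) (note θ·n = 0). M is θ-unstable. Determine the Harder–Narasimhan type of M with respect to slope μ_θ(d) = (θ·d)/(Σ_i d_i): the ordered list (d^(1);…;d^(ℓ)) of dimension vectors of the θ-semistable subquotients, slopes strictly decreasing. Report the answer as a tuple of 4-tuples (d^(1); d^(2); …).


Interval decomposition of M: I[1,4], I[3,4]^2, I[4,4].
HN type (ℓ=3): μ^(1)=19; μ^(2)=-8; μ^(3)=-26

((0, 0, 0, 4); (0, 0, 3, 0); (1, 1, 0, 0))


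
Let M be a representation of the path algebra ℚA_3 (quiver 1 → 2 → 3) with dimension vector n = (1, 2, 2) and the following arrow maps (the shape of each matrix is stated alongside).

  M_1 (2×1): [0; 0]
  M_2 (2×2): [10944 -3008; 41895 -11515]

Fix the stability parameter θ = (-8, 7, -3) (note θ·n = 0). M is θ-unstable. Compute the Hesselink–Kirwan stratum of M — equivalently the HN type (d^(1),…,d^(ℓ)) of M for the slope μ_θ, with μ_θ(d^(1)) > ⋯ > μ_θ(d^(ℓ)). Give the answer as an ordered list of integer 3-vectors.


Via rank(M_{q-1}∘⋯∘M_p): M ≅ I[1,1], I[2,2], I[2,3], I[3,3].
μ_θ-semistable layers: μ^(1)=7; μ^(2)=2; μ^(3)=-3; μ^(4)=-8

((0, 1, 0); (0, 1, 1); (0, 0, 1); (1, 0, 0))


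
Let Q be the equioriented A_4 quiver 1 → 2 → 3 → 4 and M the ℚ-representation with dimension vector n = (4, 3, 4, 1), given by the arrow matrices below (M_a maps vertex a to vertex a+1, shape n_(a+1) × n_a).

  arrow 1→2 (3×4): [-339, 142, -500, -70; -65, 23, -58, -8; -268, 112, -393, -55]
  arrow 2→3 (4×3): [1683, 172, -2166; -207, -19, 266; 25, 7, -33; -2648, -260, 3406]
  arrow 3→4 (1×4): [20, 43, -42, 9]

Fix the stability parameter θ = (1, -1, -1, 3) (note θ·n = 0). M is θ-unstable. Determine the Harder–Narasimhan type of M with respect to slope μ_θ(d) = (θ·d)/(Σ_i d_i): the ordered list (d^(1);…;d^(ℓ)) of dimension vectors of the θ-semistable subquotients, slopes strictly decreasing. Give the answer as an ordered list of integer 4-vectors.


Interval decomposition of M: I[1,1], I[1,3]^2, I[1,4], I[3,3].
HN type (ℓ=4): μ^(1)=3; μ^(2)=1; μ^(3)=-1/3; μ^(4)=-1

((0, 0, 0, 1); (1, 0, 0, 0); (3, 3, 3, 0); (0, 0, 1, 0))


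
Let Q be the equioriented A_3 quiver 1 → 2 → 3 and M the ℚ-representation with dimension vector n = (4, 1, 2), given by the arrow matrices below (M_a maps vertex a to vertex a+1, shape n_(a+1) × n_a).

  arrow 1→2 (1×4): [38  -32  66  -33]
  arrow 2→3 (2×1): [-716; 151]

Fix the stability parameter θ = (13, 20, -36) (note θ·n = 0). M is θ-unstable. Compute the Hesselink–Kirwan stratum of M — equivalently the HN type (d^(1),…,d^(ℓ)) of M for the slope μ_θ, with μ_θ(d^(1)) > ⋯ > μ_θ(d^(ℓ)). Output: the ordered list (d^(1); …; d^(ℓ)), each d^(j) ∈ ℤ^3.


Via rank(M_{q-1}∘⋯∘M_p): M ≅ I[1,1]^3, I[1,3], I[3,3].
μ_θ-semistable layers: μ^(1)=13; μ^(2)=-1; μ^(3)=-36

((3, 0, 0); (1, 1, 1); (0, 0, 1))


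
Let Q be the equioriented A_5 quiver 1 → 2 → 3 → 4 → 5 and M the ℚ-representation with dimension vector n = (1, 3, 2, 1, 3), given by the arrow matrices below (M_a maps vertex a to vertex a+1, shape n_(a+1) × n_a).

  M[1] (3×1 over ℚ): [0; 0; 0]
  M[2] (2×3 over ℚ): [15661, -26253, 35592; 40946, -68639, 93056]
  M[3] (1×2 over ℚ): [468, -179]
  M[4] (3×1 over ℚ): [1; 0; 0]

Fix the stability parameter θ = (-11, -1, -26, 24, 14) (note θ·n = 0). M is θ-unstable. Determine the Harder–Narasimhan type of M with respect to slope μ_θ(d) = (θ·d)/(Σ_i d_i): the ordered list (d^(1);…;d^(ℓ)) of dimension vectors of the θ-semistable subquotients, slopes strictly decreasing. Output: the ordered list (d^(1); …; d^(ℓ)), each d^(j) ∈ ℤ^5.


Barcode: M ≅ I[1,1], I[2,2], I[2,3], I[2,5], I[5,5]^2. HN layers by μ_θ (5 steps, strictly decreasing):
  μ^(1)=19; μ^(2)=14; μ^(3)=-1; μ^(4)=-11; μ^(5)=-27/2

((0, 0, 0, 1, 1); (0, 0, 0, 0, 2); (0, 1, 0, 0, 0); (1, 0, 0, 0, 0); (0, 2, 2, 0, 0))


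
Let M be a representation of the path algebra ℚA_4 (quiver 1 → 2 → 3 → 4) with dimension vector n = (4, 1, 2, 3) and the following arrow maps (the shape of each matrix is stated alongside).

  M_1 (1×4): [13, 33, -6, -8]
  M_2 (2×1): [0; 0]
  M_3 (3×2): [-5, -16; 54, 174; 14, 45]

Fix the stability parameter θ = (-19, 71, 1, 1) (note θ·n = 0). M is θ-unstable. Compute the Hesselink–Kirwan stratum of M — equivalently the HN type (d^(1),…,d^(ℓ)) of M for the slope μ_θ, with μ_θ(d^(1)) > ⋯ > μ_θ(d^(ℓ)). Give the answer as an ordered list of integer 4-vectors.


Barcode: M ≅ I[1,1]^3, I[1,2], I[3,4]^2, I[4,4]. HN layers by μ_θ (3 steps, strictly decreasing):
  μ^(1)=71; μ^(2)=1; μ^(3)=-19

((0, 1, 0, 0); (0, 0, 2, 3); (4, 0, 0, 0))


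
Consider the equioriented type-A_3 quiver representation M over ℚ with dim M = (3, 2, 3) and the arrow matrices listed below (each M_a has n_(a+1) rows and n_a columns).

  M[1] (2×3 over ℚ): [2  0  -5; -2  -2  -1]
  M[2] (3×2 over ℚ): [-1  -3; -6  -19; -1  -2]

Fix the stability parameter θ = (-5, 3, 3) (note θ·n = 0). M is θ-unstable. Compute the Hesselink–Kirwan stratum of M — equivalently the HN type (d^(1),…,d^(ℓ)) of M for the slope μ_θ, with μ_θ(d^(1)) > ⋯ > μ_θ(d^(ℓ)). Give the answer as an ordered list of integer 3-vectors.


Interval decomposition of M: I[1,1], I[1,3]^2, I[3,3].
HN type (ℓ=2): μ^(1)=3; μ^(2)=-5

((0, 2, 3); (3, 0, 0))


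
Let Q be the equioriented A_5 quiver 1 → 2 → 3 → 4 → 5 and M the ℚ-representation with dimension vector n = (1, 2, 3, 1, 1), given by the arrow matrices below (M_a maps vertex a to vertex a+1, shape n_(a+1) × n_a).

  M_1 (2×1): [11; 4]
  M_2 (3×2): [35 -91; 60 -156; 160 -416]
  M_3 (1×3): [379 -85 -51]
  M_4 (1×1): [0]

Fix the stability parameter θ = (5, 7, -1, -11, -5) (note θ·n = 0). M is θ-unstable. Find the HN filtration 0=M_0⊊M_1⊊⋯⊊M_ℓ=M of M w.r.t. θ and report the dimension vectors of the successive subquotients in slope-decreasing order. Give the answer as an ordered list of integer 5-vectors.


Barcode: M ≅ I[1,4], I[2,2], I[3,3]^2, I[5,5]. HN layers by μ_θ (4 steps, strictly decreasing):
  μ^(1)=7; μ^(2)=0; μ^(3)=-1; μ^(4)=-5

((0, 1, 0, 0, 0); (1, 1, 1, 1, 0); (0, 0, 2, 0, 0); (0, 0, 0, 0, 1))


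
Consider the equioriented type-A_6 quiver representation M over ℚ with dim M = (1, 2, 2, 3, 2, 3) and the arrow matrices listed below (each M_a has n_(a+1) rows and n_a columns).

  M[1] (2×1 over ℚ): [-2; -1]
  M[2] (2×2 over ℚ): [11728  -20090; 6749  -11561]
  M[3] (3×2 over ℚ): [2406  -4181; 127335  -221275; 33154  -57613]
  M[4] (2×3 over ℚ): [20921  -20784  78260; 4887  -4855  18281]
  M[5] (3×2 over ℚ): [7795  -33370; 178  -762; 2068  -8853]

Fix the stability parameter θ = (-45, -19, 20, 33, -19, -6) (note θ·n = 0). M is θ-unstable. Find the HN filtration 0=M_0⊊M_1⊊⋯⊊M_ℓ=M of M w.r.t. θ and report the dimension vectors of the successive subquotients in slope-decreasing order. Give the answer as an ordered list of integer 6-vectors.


Barcode: M ≅ I[1,6], I[2,6], I[4,4], I[6,6]. HN layers by μ_θ (5 steps, strictly decreasing):
  μ^(1)=33; μ^(2)=7; μ^(3)=-6; μ^(4)=-19; μ^(5)=-45

((0, 0, 0, 1, 0, 0); (0, 0, 2, 2, 2, 2); (0, 0, 0, 0, 0, 1); (0, 2, 0, 0, 0, 0); (1, 0, 0, 0, 0, 0))


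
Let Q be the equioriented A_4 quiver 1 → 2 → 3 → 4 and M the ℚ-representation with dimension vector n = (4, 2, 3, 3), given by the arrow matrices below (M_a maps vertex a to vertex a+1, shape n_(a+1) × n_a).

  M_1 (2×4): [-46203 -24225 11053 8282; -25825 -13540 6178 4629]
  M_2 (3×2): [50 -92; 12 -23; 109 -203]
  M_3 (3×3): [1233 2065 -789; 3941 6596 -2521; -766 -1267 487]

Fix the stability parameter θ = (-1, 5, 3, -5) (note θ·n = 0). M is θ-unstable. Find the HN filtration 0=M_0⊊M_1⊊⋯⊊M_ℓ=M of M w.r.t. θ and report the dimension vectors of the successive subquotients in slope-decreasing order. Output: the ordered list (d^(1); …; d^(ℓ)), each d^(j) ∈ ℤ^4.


Barcode: M ≅ I[1,1]^2, I[1,4]^2, I[3,4]. HN layers by μ_θ (2 steps, strictly decreasing):
  μ^(1)=1; μ^(2)=-1

((0, 2, 2, 2); (4, 0, 1, 1))


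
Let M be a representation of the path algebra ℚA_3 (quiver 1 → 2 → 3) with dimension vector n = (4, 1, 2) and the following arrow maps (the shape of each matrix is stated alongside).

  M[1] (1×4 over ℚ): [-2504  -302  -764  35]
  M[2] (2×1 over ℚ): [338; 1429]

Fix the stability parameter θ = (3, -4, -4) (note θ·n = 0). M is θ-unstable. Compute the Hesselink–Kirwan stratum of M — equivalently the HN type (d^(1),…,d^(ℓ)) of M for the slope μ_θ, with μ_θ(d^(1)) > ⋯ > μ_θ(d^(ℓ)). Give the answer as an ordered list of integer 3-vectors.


Via rank(M_{q-1}∘⋯∘M_p): M ≅ I[1,1]^3, I[1,3], I[3,3].
μ_θ-semistable layers: μ^(1)=3; μ^(2)=-5/3; μ^(3)=-4

((3, 0, 0); (1, 1, 1); (0, 0, 1))


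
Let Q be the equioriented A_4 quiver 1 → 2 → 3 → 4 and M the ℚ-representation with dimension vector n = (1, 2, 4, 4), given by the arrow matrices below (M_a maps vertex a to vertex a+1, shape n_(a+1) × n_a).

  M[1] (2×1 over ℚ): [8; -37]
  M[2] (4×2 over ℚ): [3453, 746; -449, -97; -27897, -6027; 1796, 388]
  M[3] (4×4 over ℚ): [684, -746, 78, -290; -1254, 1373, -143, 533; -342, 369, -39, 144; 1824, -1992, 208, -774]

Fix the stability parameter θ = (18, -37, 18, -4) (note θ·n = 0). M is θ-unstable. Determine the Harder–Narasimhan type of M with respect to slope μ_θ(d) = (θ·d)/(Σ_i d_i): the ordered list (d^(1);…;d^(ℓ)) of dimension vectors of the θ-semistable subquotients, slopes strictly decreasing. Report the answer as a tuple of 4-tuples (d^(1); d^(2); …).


Via rank(M_{q-1}∘⋯∘M_p): M ≅ I[1,3], I[2,3], I[3,4]^2, I[4,4]^2.
μ_θ-semistable layers: μ^(1)=18; μ^(2)=7; μ^(3)=-4; μ^(4)=-19/2; μ^(5)=-37

((0, 0, 2, 0); (0, 0, 2, 2); (0, 0, 0, 2); (1, 1, 0, 0); (0, 1, 0, 0))


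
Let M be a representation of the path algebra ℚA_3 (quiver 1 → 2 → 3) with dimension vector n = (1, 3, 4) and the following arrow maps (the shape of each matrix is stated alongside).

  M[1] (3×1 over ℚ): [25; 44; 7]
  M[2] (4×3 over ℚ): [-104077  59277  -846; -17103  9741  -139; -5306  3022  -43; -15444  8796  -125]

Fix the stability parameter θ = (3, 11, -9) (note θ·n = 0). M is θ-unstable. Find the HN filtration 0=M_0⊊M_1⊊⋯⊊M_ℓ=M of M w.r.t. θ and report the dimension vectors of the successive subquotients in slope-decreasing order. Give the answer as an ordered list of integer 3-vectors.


Barcode: M ≅ I[1,3], I[2,3]^2, I[3,3]. HN layers by μ_θ (3 steps, strictly decreasing):
  μ^(1)=5/3; μ^(2)=1; μ^(3)=-9

((1, 1, 1); (0, 2, 2); (0, 0, 1))


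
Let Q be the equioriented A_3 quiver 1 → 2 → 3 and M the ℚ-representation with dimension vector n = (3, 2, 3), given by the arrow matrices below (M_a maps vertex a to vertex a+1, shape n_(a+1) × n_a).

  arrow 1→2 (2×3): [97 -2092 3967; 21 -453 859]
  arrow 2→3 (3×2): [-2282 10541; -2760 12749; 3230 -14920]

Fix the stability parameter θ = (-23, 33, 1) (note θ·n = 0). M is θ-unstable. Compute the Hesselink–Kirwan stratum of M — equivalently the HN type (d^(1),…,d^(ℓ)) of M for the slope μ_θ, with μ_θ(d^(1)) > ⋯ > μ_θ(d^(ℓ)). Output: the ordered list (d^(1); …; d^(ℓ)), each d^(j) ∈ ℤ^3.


Barcode: M ≅ I[1,1], I[1,3]^2, I[3,3]. HN layers by μ_θ (3 steps, strictly decreasing):
  μ^(1)=17; μ^(2)=1; μ^(3)=-23

((0, 2, 2); (0, 0, 1); (3, 0, 0))


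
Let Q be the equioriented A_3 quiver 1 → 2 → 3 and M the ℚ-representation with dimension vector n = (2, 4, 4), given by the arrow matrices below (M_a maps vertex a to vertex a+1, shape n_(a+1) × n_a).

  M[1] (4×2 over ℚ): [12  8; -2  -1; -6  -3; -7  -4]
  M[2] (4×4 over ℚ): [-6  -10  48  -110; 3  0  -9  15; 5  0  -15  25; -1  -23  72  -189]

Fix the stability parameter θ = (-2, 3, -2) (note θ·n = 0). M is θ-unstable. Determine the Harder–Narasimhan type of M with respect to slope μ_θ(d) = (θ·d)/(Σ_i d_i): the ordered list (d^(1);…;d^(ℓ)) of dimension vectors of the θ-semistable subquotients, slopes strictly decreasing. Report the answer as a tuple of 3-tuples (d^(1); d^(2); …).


Interval decomposition of M: I[1,2], I[1,3], I[2,2], I[2,3], I[3,3]^2.
HN type (ℓ=3): μ^(1)=3; μ^(2)=1/2; μ^(3)=-2

((0, 2, 0); (0, 2, 2); (2, 0, 2))


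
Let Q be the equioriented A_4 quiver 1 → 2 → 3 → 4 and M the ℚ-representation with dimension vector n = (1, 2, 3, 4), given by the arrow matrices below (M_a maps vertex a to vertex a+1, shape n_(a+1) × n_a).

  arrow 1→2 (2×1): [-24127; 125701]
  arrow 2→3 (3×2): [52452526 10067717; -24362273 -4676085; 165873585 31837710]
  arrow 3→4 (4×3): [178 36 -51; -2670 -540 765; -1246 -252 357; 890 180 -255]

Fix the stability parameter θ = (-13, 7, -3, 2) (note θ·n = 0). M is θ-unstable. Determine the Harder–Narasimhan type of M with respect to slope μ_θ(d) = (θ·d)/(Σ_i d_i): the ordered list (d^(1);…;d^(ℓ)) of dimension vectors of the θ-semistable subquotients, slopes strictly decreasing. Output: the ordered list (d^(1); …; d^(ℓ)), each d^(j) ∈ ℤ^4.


Barcode: M ≅ I[1,4], I[2,3], I[3,3], I[4,4]^3. HN layers by μ_θ (3 steps, strictly decreasing):
  μ^(1)=2; μ^(2)=-3; μ^(3)=-13

((0, 2, 2, 4); (0, 0, 1, 0); (1, 0, 0, 0))


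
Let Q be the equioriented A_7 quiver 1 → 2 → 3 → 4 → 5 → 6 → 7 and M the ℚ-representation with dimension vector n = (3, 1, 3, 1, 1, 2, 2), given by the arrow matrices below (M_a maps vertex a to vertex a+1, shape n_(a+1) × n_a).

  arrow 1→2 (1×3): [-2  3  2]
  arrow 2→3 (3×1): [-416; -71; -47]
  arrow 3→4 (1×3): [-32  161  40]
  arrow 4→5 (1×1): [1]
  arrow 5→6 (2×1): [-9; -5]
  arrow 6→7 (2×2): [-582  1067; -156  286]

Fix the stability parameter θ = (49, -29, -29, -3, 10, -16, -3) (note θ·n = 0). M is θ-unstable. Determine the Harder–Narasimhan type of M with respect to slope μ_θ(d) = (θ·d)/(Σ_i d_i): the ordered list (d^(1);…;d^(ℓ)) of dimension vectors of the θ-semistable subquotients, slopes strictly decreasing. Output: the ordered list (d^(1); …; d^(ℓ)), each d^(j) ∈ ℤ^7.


Via rank(M_{q-1}∘⋯∘M_p): M ≅ I[1,1]^2, I[1,7], I[3,3]^2, I[6,6], I[7,7].
μ_θ-semistable layers: μ^(1)=49; μ^(2)=-3; μ^(3)=-16; μ^(4)=-29

((2, 0, 0, 0, 0, 0, 0); (1, 1, 1, 1, 1, 1, 2); (0, 0, 0, 0, 0, 1, 0); (0, 0, 2, 0, 0, 0, 0))


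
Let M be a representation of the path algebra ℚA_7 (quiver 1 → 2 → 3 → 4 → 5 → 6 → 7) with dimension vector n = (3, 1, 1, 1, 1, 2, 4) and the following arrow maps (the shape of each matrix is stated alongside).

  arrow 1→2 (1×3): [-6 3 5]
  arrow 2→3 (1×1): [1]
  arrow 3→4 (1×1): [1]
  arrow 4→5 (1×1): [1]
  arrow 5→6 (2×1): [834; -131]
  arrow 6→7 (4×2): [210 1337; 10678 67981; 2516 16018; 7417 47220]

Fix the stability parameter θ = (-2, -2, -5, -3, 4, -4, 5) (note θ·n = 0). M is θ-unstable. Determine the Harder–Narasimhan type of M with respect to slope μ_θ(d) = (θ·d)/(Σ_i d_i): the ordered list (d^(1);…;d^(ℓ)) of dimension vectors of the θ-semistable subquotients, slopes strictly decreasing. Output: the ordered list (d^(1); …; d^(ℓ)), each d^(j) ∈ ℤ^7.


Via rank(M_{q-1}∘⋯∘M_p): M ≅ I[1,1]^2, I[1,7], I[6,7], I[7,7]^2.
μ_θ-semistable layers: μ^(1)=5; μ^(2)=0; μ^(3)=-2; μ^(4)=-3; μ^(5)=-4

((0, 0, 0, 0, 0, 0, 4); (0, 0, 0, 0, 1, 1, 0); (2, 0, 0, 0, 0, 0, 0); (1, 1, 1, 1, 0, 0, 0); (0, 0, 0, 0, 0, 1, 0))


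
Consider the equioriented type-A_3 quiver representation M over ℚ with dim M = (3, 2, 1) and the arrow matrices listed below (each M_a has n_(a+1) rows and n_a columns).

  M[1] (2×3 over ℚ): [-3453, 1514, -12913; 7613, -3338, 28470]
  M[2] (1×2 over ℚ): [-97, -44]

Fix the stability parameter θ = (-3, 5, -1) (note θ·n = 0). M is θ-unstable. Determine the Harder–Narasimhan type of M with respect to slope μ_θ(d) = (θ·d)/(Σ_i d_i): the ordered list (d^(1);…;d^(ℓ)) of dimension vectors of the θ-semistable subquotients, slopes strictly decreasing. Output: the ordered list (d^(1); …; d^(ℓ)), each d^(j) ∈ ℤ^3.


Barcode: M ≅ I[1,1], I[1,2], I[1,3]. HN layers by μ_θ (3 steps, strictly decreasing):
  μ^(1)=5; μ^(2)=2; μ^(3)=-3

((0, 1, 0); (0, 1, 1); (3, 0, 0))


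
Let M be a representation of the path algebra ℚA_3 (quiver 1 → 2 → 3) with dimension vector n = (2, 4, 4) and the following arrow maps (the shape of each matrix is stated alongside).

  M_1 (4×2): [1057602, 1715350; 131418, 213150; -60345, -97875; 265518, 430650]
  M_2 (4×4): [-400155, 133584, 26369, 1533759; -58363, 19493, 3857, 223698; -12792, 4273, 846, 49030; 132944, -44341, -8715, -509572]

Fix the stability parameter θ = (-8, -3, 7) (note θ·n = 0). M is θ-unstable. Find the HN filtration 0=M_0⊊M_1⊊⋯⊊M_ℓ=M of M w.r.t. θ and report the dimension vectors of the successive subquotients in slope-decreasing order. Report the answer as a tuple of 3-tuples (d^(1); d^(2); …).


Via rank(M_{q-1}∘⋯∘M_p): M ≅ I[1,1], I[1,3], I[2,3]^3.
μ_θ-semistable layers: μ^(1)=7; μ^(2)=-3; μ^(3)=-8

((0, 0, 4); (0, 4, 0); (2, 0, 0))


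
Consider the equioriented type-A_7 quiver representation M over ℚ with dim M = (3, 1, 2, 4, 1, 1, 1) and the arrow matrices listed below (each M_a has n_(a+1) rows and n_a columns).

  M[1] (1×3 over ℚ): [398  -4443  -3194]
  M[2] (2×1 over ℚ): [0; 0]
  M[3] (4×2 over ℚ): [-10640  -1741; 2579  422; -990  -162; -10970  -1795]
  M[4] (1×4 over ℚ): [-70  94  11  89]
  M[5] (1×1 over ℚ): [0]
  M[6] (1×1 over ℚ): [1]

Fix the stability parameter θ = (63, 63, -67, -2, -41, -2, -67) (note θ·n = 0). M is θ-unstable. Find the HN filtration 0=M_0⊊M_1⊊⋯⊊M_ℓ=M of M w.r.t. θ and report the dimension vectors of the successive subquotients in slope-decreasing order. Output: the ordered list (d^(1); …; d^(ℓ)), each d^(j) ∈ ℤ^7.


Barcode: M ≅ I[1,1]^2, I[1,2], I[3,4], I[3,5], I[4,4]^2, I[6,7]. HN layers by μ_θ (5 steps, strictly decreasing):
  μ^(1)=63; μ^(2)=-2; μ^(3)=-43/2; μ^(4)=-69/2; μ^(5)=-67

((3, 1, 0, 0, 0, 0, 0); (0, 0, 0, 3, 0, 0, 0); (0, 0, 0, 1, 1, 0, 0); (0, 0, 0, 0, 0, 1, 1); (0, 0, 2, 0, 0, 0, 0))
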